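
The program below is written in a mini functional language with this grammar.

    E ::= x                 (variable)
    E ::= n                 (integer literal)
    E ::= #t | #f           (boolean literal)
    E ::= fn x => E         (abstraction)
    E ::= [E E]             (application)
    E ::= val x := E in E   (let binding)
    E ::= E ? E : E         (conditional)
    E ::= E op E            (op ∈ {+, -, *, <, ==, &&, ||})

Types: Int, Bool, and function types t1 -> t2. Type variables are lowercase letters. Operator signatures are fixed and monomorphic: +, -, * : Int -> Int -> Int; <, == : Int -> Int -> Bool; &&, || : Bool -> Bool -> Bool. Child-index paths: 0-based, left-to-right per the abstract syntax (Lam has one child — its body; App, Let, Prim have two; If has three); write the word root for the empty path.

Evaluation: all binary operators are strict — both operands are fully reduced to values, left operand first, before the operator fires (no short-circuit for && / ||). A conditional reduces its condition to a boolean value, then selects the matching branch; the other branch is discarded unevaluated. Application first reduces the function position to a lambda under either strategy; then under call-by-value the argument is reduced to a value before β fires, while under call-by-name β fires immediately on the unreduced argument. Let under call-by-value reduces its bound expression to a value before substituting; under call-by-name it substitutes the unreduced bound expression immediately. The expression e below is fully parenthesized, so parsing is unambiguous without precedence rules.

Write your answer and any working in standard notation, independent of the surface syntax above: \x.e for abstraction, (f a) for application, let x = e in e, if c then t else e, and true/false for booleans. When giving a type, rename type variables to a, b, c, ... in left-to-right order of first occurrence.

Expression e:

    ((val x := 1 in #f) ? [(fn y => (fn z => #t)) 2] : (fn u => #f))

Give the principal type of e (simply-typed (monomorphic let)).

Derivation:
let x : Int
  unify Bool ~ Bool
\z._ : b -> Bool
\y._ : a -> b -> Bool
  unify a -> b -> Bool ~ Int -> c
  unify a ~ Int
  unify b -> Bool ~ c
_ _ : b -> Bool
\u._ : d -> Bool
  unify b -> Bool ~ d -> Bool
  unify b ~ d
  unify Bool ~ Bool

Answer: a -> Bool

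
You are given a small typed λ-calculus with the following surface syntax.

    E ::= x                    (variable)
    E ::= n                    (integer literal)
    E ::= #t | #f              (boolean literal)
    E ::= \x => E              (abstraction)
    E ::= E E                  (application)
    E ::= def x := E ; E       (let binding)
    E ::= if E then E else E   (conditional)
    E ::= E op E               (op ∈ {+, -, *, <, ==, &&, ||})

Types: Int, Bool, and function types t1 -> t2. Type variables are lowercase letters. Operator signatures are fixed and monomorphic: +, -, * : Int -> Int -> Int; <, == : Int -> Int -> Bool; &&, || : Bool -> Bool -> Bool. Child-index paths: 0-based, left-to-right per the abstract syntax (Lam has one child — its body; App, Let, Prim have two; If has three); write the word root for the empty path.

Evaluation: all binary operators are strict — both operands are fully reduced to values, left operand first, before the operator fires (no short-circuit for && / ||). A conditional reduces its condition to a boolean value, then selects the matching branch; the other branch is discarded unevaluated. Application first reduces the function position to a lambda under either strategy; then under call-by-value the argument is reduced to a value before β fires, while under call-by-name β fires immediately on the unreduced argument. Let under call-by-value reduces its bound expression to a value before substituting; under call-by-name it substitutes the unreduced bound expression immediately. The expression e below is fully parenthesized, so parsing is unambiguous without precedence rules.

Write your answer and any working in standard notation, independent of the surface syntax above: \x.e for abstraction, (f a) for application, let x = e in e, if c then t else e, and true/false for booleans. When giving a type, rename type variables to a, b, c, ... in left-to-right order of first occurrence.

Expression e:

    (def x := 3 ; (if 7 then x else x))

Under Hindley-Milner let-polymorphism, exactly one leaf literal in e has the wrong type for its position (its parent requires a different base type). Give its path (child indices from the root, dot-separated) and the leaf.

Answer: 1.0 : 7

Working:
let x : Int
  unify Int ~ Bool
  FAIL: mismatch Int ~ Bool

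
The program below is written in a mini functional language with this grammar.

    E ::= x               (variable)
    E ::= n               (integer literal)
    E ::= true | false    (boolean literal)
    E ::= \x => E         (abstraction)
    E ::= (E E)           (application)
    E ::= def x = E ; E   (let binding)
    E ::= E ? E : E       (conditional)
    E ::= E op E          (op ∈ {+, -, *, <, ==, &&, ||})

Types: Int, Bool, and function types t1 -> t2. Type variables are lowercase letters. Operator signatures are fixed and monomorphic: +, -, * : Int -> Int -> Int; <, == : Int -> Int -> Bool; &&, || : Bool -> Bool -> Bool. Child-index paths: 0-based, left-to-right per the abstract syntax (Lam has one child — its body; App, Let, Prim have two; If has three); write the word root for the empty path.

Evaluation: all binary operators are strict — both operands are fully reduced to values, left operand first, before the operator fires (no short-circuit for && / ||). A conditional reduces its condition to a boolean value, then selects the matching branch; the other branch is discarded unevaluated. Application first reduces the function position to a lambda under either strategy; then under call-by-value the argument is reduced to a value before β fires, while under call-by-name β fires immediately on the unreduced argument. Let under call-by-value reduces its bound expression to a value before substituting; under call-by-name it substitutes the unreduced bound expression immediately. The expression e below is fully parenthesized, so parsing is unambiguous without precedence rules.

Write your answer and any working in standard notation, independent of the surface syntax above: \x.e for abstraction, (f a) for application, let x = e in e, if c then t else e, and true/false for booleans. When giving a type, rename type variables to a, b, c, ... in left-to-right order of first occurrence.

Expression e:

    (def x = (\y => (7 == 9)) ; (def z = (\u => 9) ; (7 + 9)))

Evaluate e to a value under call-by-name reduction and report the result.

Answer: 16

Working:
step 0: (let x = (\y.(7 == 9)) in (let z = (\u.9) in (7 + 9)))
step 1: [let@root] (let z = (\u.9) in (7 + 9))
step 2: [let@root] (7 + 9)
step 3: [delta@root] 16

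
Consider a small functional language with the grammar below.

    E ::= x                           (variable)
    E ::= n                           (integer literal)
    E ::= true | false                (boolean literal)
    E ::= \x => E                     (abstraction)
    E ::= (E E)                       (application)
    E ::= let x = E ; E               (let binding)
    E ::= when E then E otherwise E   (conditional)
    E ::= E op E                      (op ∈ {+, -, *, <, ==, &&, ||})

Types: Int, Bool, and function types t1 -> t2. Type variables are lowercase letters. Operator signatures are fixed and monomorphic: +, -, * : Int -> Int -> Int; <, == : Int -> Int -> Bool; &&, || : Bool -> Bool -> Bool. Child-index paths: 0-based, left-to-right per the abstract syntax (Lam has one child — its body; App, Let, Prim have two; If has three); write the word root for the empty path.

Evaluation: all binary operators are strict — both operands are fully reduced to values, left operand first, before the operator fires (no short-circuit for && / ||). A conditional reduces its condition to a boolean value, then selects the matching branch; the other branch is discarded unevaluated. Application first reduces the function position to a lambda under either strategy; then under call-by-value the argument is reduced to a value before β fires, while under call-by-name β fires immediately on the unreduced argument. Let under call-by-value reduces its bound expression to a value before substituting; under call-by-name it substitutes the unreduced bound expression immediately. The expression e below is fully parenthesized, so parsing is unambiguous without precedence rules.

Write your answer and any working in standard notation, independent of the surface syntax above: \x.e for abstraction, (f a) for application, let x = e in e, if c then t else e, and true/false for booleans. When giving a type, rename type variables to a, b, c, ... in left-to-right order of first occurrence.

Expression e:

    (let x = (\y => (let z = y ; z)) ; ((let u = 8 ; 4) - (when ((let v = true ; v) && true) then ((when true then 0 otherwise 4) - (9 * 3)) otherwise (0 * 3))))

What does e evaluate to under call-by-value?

Answer: 31

Trace:
step 0: (let x = (\y.(let z = y in z)) in ((let u = 8 in 4) - (if ((let v = true in v) && true) then ((if true then 0 else 4) - (9 * 3)) else (0 * 3))))
step 1: [let@root] ((let u = 8 in 4) - (if ((let v = true in v) && true) then ((if true then 0 else 4) - (9 * 3)) else (0 * 3)))
step 2: [let@0] (4 - (if ((let v = true in v) && true) then ((if true then 0 else 4) - (9 * 3)) else (0 * 3)))
step 3: [let@1.0.0] (4 - (if (true && true) then ((if true then 0 else 4) - (9 * 3)) else (0 * 3)))
step 4: [delta@1.0] (4 - (if true then ((if true then 0 else 4) - (9 * 3)) else (0 * 3)))
step 5: [if@1] (4 - ((if true then 0 else 4) - (9 * 3)))
step 6: [if@1.0] (4 - (0 - (9 * 3)))
step 7: [delta@1.1] (4 - (0 - 27))
step 8: [delta@1] (4 - -27)
step 9: [delta@root] 31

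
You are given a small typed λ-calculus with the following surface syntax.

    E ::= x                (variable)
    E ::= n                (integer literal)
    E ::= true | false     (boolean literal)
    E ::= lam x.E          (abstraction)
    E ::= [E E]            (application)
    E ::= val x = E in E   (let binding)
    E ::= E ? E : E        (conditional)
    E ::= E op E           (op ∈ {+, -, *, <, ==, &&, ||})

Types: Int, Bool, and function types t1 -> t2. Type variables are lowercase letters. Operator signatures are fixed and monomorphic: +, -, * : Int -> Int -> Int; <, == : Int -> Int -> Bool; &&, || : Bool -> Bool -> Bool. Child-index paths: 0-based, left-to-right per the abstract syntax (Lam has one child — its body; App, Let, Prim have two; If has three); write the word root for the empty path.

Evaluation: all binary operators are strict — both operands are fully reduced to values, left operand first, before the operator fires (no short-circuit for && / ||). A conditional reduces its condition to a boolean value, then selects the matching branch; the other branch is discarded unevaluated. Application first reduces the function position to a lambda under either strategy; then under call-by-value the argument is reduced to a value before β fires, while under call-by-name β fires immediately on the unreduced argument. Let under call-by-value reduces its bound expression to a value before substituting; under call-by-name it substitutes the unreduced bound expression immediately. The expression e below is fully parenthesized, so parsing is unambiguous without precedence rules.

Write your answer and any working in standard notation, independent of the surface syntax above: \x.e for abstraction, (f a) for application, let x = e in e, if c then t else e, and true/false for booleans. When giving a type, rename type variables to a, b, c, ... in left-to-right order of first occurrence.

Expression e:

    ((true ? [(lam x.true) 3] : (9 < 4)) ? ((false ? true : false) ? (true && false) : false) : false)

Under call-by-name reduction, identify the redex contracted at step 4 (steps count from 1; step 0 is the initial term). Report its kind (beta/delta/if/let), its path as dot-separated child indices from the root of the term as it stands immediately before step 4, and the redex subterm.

Answer: if at 0 : (if false then true else false)

Working:
step 0: (if (if true then ((\x.true) 3) else (9 < 4)) then (if (if false then true else false) then (true && false) else false) else false)
step 1: [if@0] (if ((\x.true) 3) then (if (if false then true else false) then (true && false) else false) else false)
step 2: [beta@0] (if true then (if (if false then true else false) then (true && false) else false) else false)
step 3: [if@root] (if (if false then true else false) then (true && false) else false)
step 4: [if@0] (if false then (true && false) else false)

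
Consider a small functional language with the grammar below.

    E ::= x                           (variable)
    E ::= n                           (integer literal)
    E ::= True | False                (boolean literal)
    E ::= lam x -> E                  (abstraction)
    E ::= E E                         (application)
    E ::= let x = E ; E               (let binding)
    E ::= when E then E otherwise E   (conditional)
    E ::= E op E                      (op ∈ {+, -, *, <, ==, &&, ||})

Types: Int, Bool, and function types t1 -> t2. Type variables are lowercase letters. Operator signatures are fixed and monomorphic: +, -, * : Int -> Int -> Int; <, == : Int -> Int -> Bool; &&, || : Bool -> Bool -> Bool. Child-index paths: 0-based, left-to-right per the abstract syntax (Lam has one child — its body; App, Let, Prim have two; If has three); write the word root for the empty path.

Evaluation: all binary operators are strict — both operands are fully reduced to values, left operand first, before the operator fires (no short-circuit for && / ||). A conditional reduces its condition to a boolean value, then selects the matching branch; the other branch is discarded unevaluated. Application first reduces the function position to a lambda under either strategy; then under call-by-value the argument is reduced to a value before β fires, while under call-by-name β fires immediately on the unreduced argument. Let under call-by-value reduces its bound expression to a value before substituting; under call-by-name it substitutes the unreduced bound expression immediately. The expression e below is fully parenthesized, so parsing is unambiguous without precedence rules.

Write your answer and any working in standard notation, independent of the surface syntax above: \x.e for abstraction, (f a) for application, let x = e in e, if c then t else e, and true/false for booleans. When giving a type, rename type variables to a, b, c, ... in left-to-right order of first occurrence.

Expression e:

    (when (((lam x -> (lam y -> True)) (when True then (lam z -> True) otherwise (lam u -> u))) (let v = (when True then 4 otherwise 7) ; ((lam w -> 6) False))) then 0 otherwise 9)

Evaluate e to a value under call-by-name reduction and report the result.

Answer: 0

Working:
step 0: (if (((\x.(\y.true)) (if true then (\z.true) else (\u.u))) (let v = (if true then 4 else 7) in ((\w.6) false))) then 0 else 9)
step 1: [beta@0.0] (if ((\y.true) (let v = (if true then 4 else 7) in ((\w.6) false))) then 0 else 9)
step 2: [beta@0] (if true then 0 else 9)
step 3: [if@root] 0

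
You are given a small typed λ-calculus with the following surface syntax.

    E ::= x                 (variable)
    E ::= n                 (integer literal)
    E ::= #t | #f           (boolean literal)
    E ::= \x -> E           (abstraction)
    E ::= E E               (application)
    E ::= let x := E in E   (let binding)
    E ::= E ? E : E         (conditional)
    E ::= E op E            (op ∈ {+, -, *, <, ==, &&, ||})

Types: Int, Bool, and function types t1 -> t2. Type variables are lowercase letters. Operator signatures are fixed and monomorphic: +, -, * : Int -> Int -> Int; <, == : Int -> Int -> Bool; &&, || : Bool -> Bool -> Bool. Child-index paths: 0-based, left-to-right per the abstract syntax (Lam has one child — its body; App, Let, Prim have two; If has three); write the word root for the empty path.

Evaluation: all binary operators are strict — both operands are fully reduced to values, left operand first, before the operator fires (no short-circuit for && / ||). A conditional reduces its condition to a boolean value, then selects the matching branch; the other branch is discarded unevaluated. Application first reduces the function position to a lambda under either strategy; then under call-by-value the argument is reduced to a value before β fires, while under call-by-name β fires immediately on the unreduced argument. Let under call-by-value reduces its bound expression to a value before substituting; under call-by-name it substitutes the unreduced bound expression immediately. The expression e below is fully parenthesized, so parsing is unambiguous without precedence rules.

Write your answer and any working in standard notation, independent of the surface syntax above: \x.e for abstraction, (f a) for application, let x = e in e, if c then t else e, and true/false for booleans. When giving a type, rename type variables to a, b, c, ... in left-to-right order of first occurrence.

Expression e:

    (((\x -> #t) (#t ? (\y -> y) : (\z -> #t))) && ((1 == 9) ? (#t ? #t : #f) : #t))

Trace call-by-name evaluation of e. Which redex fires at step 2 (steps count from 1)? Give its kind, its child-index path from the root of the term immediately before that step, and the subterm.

Derivation:
step 0: (((\x.true) (if true then (\y.y) else (\z.true))) && (if (1 == 9) then (if true then true else false) else true))
step 1: [beta@0] (true && (if (1 == 9) then (if true then true else false) else true))
step 2: [delta@1.0] (true && (if false then (if true then true else false) else true))

Answer: delta at 1.0 : (1 == 9)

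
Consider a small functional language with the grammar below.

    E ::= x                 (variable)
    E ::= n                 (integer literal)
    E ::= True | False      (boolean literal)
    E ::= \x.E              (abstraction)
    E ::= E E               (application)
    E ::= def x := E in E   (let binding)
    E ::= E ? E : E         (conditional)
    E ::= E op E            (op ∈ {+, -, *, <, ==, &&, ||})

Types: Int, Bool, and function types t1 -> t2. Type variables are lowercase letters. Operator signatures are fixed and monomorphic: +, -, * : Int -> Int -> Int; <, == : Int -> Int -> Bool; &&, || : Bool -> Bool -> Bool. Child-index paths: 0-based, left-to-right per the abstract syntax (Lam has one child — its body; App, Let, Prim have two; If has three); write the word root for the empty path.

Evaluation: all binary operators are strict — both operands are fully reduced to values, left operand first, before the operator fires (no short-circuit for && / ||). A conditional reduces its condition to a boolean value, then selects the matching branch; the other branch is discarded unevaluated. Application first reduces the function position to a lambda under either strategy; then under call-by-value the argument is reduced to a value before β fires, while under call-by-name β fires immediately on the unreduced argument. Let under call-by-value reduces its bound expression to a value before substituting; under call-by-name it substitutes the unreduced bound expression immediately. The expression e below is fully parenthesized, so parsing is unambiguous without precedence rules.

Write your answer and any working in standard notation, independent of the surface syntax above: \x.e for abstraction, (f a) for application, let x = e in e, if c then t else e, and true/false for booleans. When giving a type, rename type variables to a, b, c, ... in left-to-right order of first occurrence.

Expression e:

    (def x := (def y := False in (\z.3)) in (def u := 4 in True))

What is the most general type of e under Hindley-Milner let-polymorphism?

Answer: Bool

Trace:
let y : Bool
\z._ : a -> Int
let x : forall. a -> Int
let u : Int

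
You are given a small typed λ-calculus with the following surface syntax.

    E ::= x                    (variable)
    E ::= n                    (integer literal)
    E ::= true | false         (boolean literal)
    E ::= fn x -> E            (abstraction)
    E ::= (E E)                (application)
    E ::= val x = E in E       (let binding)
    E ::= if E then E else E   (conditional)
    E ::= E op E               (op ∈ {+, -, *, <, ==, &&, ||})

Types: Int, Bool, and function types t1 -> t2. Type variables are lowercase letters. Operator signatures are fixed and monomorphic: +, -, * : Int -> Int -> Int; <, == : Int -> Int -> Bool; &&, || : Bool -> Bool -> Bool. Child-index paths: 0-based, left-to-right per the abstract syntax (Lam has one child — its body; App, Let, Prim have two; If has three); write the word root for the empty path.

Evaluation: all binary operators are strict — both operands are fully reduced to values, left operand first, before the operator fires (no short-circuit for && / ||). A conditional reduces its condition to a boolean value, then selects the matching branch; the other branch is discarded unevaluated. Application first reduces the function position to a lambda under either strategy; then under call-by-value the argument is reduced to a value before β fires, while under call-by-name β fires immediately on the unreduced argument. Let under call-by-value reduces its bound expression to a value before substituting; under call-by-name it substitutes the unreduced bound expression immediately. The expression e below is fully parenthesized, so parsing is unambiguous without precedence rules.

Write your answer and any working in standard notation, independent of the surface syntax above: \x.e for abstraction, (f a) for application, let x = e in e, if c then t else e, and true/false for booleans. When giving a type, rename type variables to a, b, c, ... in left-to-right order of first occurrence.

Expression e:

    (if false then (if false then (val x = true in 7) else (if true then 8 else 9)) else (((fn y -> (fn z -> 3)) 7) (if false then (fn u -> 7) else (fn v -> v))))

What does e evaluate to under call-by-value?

Derivation:
step 0: (if false then (if false then (let x = true in 7) else (if true then 8 else 9)) else (((\y.(\z.3)) 7) (if false then (\u.7) else (\v.v))))
step 1: [if@root] (((\y.(\z.3)) 7) (if false then (\u.7) else (\v.v)))
step 2: [beta@0] ((\z.3) (if false then (\u.7) else (\v.v)))
step 3: [if@1] ((\z.3) (\v.v))
step 4: [beta@root] 3

Answer: 3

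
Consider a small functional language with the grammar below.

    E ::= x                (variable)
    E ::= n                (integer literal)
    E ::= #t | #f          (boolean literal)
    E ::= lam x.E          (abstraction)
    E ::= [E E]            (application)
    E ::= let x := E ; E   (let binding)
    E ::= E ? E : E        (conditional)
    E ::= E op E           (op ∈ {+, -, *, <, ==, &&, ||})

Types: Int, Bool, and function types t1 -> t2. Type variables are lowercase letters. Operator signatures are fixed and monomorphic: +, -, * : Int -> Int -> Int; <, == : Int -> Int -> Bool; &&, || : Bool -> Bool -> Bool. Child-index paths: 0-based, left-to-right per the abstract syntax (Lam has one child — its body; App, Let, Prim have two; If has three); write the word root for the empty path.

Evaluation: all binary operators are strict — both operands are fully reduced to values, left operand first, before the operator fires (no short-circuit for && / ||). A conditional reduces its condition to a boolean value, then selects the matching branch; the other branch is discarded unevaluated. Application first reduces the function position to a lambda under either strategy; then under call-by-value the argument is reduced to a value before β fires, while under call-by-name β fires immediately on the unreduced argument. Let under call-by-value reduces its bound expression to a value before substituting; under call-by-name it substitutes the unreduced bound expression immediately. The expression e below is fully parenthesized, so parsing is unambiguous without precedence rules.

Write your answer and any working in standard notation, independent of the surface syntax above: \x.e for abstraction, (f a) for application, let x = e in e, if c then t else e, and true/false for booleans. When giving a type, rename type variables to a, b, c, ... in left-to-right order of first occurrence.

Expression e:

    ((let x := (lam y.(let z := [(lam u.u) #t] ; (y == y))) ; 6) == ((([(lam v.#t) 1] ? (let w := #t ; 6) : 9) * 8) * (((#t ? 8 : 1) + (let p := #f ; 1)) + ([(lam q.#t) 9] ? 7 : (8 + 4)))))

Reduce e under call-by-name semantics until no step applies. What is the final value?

Answer: false

Working:
step 0: ((let x = (\y.(let z = ((\u.u) true) in (y == y))) in 6) == (((if ((\v.true) 1) then (let w = true in 6) else 9) * 8) * (((if true then 8 else 1) + (let p = false in 1)) + (if ((\q.true) 9) then 7 else (8 + 4)))))
step 1: [let@0] (6 == (((if ((\v.true) 1) then (let w = true in 6) else 9) * 8) * (((if true then 8 else 1) + (let p = false in 1)) + (if ((\q.true) 9) then 7 else (8 + 4)))))
step 2: [beta@1.0.0.0] (6 == (((if true then (let w = true in 6) else 9) * 8) * (((if true then 8 else 1) + (let p = false in 1)) + (if ((\q.true) 9) then 7 else (8 + 4)))))
step 3: [if@1.0.0] (6 == (((let w = true in 6) * 8) * (((if true then 8 else 1) + (let p = false in 1)) + (if ((\q.true) 9) then 7 else (8 + 4)))))
step 4: [let@1.0.0] (6 == ((6 * 8) * (((if true then 8 else 1) + (let p = false in 1)) + (if ((\q.true) 9) then 7 else (8 + 4)))))
step 5: [delta@1.0] (6 == (48 * (((if true then 8 else 1) + (let p = false in 1)) + (if ((\q.true) 9) then 7 else (8 + 4)))))
step 6: [if@1.1.0.0] (6 == (48 * ((8 + (let p = false in 1)) + (if ((\q.true) 9) then 7 else (8 + 4)))))
step 7: [let@1.1.0.1] (6 == (48 * ((8 + 1) + (if ((\q.true) 9) then 7 else (8 + 4)))))
step 8: [delta@1.1.0] (6 == (48 * (9 + (if ((\q.true) 9) then 7 else (8 + 4)))))
step 9: [beta@1.1.1.0] (6 == (48 * (9 + (if true then 7 else (8 + 4)))))
step 10: [if@1.1.1] (6 == (48 * (9 + 7)))
step 11: [delta@1.1] (6 == (48 * 16))
step 12: [delta@1] (6 == 768)
step 13: [delta@root] false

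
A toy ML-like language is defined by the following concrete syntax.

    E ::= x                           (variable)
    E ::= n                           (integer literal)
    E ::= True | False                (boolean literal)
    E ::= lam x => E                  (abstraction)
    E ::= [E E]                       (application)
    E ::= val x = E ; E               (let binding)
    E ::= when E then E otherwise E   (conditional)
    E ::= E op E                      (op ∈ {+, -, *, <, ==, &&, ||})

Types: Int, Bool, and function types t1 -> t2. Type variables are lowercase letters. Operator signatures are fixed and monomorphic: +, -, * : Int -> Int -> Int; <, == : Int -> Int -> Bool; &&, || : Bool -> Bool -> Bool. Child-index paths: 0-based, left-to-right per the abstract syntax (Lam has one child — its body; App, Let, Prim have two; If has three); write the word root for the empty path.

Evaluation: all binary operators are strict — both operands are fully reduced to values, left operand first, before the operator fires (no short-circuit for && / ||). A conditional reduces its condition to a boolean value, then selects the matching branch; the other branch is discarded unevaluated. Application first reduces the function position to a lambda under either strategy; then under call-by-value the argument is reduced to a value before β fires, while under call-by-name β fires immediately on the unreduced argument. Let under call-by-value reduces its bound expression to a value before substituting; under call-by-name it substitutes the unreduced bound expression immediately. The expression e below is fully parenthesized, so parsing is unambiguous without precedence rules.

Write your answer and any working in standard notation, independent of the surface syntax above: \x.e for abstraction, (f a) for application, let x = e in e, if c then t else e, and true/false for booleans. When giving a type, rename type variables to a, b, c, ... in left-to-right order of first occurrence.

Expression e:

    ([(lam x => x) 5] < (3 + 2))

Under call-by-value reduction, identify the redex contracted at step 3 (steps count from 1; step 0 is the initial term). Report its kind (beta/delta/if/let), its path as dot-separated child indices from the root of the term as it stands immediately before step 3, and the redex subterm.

Answer: delta at root : (5 < 5)

Trace:
step 0: (((\x.x) 5) < (3 + 2))
step 1: [beta@0] (5 < (3 + 2))
step 2: [delta@1] (5 < 5)
step 3: [delta@root] false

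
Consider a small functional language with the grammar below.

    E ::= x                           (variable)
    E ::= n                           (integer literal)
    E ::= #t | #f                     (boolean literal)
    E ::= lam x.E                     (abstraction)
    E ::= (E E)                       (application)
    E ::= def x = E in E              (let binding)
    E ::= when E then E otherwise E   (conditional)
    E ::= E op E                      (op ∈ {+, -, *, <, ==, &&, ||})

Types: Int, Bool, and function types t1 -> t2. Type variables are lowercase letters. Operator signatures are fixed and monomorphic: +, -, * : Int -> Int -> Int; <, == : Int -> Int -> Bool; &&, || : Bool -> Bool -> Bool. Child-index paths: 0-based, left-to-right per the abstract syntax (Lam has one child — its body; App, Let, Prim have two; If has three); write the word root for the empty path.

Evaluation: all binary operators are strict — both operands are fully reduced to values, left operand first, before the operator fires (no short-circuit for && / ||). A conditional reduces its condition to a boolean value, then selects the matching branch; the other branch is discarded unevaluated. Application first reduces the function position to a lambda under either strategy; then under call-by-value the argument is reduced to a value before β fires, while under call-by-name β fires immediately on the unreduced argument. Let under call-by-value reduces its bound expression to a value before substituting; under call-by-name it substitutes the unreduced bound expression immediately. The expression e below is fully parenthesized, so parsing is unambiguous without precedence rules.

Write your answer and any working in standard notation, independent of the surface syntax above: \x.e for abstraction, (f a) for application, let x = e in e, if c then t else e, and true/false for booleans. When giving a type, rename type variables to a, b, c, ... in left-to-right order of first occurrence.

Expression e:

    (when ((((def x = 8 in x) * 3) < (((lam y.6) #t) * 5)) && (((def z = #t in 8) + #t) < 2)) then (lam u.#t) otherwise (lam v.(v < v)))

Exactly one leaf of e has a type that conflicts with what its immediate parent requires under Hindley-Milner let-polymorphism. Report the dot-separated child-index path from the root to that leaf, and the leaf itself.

Answer: 0.1.0.1 : true

Working:
let x : Int
x : Int
  unify Int ~ Int
  unify Int ~ Int
  unify Int ~ Int
\y._ : a -> Int
  unify a -> Int ~ Bool -> b
  unify a ~ Bool
  unify Int ~ b
_ _ : Int
  unify Int ~ Int
  unify Int ~ Int
  unify Int ~ Int
  unify Bool ~ Bool
let z : Bool
  unify Int ~ Int
  unify Bool ~ Int
  FAIL: mismatch Bool ~ Int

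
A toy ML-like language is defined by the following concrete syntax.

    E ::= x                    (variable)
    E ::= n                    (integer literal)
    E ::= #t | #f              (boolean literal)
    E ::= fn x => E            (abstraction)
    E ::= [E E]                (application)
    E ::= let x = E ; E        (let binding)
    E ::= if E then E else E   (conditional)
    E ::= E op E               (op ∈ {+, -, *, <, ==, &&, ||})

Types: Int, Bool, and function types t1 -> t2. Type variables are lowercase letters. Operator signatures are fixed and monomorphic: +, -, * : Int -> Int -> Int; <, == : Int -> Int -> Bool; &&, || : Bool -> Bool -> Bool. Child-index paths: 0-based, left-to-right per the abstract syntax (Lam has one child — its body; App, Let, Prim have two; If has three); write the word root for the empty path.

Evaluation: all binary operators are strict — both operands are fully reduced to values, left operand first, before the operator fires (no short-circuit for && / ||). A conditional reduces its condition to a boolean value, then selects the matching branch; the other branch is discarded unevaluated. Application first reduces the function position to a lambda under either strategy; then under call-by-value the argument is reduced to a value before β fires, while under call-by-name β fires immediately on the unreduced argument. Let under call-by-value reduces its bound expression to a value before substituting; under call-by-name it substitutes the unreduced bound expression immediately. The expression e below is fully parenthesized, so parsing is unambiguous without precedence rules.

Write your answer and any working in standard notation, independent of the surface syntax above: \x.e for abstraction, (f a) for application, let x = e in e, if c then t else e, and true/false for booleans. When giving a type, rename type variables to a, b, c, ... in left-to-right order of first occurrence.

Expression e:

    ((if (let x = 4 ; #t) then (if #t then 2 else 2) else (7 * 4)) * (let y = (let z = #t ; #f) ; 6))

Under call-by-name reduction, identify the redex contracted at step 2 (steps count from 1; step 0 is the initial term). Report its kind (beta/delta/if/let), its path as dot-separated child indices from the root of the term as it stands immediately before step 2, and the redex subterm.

Answer: if at 0 : (if true then (if true then 2 else 2) else (7 * 4))

Derivation:
step 0: ((if (let x = 4 in true) then (if true then 2 else 2) else (7 * 4)) * (let y = (let z = true in false) in 6))
step 1: [let@0.0] ((if true then (if true then 2 else 2) else (7 * 4)) * (let y = (let z = true in false) in 6))
step 2: [if@0] ((if true then 2 else 2) * (let y = (let z = true in false) in 6))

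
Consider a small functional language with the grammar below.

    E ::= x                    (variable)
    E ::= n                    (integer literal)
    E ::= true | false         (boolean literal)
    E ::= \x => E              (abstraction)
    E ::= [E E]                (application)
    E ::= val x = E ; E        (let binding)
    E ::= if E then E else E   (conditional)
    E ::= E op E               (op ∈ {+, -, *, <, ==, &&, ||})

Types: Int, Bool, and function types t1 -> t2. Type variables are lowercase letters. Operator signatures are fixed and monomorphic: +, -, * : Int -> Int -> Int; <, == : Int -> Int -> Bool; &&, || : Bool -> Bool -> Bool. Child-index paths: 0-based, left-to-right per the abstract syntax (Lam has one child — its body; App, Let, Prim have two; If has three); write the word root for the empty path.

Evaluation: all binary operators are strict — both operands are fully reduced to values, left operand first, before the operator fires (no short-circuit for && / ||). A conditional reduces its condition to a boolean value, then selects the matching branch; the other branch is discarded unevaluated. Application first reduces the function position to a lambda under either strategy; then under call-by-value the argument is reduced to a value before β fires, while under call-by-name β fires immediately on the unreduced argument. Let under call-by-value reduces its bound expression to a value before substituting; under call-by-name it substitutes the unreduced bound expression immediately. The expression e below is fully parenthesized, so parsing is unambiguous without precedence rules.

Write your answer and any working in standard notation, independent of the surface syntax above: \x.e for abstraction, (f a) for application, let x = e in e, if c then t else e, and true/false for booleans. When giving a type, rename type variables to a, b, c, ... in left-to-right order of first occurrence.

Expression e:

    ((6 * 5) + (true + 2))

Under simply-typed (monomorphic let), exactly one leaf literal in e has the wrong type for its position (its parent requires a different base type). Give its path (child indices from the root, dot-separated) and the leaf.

Answer: 1.0 : true

Working:
  unify Int ~ Int
  unify Int ~ Int
  unify Int ~ Int
  unify Bool ~ Int
  FAIL: mismatch Bool ~ Int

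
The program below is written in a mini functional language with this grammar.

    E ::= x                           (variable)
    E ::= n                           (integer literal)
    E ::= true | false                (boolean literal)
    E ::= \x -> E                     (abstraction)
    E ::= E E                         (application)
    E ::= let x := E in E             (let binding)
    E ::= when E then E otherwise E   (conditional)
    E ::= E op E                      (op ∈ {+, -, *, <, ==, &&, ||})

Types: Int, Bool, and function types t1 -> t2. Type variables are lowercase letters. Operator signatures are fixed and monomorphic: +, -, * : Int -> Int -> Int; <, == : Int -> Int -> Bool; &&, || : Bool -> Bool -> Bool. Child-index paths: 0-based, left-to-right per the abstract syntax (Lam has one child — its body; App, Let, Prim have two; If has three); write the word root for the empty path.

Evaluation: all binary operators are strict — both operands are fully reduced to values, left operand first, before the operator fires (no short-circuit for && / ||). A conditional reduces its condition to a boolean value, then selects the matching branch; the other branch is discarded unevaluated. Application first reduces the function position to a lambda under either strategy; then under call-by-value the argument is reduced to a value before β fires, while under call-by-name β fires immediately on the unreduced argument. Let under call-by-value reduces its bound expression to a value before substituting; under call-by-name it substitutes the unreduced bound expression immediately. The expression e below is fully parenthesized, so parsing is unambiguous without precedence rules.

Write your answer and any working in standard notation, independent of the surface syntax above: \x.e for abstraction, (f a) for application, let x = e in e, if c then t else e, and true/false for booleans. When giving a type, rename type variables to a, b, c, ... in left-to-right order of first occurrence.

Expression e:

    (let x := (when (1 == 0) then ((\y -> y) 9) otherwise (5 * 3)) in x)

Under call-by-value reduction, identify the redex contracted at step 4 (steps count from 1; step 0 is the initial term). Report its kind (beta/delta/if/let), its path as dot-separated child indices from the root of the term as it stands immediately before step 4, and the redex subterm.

Answer: let at root : (let x = 15 in x)

Trace:
step 0: (let x = (if (1 == 0) then ((\y.y) 9) else (5 * 3)) in x)
step 1: [delta@0.0] (let x = (if false then ((\y.y) 9) else (5 * 3)) in x)
step 2: [if@0] (let x = (5 * 3) in x)
step 3: [delta@0] (let x = 15 in x)
step 4: [let@root] 15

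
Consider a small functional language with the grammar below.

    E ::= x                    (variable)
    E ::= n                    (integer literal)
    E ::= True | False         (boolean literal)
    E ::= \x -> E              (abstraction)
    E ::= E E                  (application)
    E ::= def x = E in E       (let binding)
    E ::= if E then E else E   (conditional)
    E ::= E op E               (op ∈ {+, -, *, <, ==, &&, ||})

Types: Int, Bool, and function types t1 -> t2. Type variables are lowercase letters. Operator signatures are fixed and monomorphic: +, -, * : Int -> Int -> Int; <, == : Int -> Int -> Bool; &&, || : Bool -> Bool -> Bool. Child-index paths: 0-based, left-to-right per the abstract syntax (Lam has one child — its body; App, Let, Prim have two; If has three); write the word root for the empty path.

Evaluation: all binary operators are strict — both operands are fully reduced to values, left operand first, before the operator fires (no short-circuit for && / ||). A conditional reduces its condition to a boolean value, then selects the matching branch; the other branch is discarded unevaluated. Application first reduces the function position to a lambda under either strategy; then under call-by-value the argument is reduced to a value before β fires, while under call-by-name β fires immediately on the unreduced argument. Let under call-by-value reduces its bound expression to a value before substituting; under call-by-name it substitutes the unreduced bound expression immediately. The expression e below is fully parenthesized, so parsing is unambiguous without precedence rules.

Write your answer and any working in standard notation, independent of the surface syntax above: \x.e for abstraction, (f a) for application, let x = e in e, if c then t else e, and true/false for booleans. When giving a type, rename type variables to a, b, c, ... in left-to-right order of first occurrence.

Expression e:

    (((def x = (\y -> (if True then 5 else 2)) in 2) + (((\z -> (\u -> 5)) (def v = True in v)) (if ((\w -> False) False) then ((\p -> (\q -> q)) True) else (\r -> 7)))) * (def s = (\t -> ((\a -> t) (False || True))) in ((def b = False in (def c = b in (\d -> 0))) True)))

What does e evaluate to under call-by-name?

Answer: 0

Derivation:
step 0: (((let x = (\y.(if true then 5 else 2)) in 2) + (((\z.(\u.5)) (let v = true in v)) (if ((\w.false) false) then ((\p.(\q.q)) true) else (\r.7)))) * (let s = (\t.((\a.t) (false || true))) in ((let b = false in (let c = b in (\d.0))) true)))
step 1: [let@0.0] ((2 + (((\z.(\u.5)) (let v = true in v)) (if ((\w.false) false) then ((\p.(\q.q)) true) else (\r.7)))) * (let s = (\t.((\a.t) (false || true))) in ((let b = false in (let c = b in (\d.0))) true)))
step 2: [beta@0.1.0] ((2 + ((\u.5) (if ((\w.false) false) then ((\p.(\q.q)) true) else (\r.7)))) * (let s = (\t.((\a.t) (false || true))) in ((let b = false in (let c = b in (\d.0))) true)))
step 3: [beta@0.1] ((2 + 5) * (let s = (\t.((\a.t) (false || true))) in ((let b = false in (let c = b in (\d.0))) true)))
step 4: [delta@0] (7 * (let s = (\t.((\a.t) (false || true))) in ((let b = false in (let c = b in (\d.0))) true)))
step 5: [let@1] (7 * ((let b = false in (let c = b in (\d.0))) true))
step 6: [let@1.0] (7 * ((let c = false in (\d.0)) true))
step 7: [let@1.0] (7 * ((\d.0) true))
step 8: [beta@1] (7 * 0)
step 9: [delta@root] 0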